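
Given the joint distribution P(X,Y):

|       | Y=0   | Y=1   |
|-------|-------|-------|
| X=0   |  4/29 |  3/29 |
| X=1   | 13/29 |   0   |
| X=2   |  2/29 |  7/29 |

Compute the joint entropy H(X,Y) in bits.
2.0127 bits

H(X,Y) = -Σ_{x,y} P(x,y) log₂ P(x,y). Per-cell terms -P(x,y)·log₂P(x,y):
  X=0: 0.39420, 0.33859
  X=1: 0.51890, 0.00000
  X=2: 0.26607, 0.49498
  (cells with P = 0 contribute 0)
Sum of the 6 terms: H(X,Y) = 2.0127 bits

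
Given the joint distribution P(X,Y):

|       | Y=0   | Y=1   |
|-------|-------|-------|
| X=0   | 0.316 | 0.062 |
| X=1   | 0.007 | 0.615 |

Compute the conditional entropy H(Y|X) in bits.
0.2987 bits

H(Y|X) = H(X,Y) - H(X)

H(X,Y) = -Σ_{x,y} P(x,y) log₂ P(x,y). Per-cell terms -P(x,y)·log₂P(x,y):
  X=0: 0.5252, 0.2487
  X=1: 0.0501, 0.4313
Sum of the 4 terms: H(X,Y) = 1.2553 bits

Marginal of X (row sums):
  P(X=0) = 0.316 + 0.062 = 0.378
  P(X=1) = 0.007 + 0.615 = 0.622
H(X) = -[0.378·log₂(0.378) + 0.622·log₂(0.622)]
  = 0.5305 + 0.4261 = 0.9566 bits

H(Y|X) = H(X,Y) - H(X) = 1.2553 - 0.9566 = 0.2987 bits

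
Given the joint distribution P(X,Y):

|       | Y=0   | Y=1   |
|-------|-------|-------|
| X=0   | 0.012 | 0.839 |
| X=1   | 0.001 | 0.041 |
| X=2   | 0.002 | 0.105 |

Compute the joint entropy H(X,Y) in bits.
0.8473 bits

H(X,Y) = -Σ_{x,y} P(x,y) log₂ P(x,y). Per-cell terms -P(x,y)·log₂P(x,y):
  X=0: 0.0766, 0.2125
  X=1: 0.0100, 0.1889
  X=2: 0.0179, 0.3414
Sum of the 6 terms: H(X,Y) = 0.8473 bits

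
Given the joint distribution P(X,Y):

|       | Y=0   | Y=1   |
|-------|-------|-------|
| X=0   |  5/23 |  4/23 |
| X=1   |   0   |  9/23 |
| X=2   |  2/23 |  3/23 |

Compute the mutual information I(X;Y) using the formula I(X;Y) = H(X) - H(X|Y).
0.2877 bits

I(X;Y) = H(X) - H(X|Y)

Marginal of X (row sums):
  P(X=0) = 5/23 + 4/23 = 9/23
  P(X=1) = 0 + 9/23 = 9/23
  P(X=2) = 2/23 + 3/23 = 5/23
H(X) = -[(9/23)·log₂(9/23) + (9/23)·log₂(9/23) + (5/23)·log₂(5/23)]
  = 0.529684 + 0.529684 + 0.478616 = 1.537984 bits

Marginal of Y (column sums):
  P(Y=0) = 5/23 + 0 + 2/23 = 7/23
  P(Y=1) = 4/23 + 9/23 + 3/23 = 16/23
H(X|Y) = Σ_y P(y)·H(X|Y=y):
  Y=0: P(Y=0) = 7/23, P(X|Y=0) = (5/7, 0, 2/7) → H(X|Y=0) = 0.863121
  Y=1: P(Y=1) = 16/23, P(X|Y=1) = (1/4, 9/16, 3/16) → H(X|Y=1) = 1.419737
H(X|Y) = (7/23)·0.863121 + (16/23)·1.419737 = 1.250332 bits

I(X;Y) = H(X) - H(X|Y) = 1.537984 - 1.250332 = 0.2877 bits

Cross-check via I(X;Y) = H(X) + H(Y) - H(X,Y): computing H(Y) from the column sums and H(X,Y) from the 6 cells in the same way gives H(Y) = 0.886541 bits and H(X,Y) = 2.136873 bits, so
I(X;Y) = 1.537984 + 0.886541 - 2.136873 = 0.2877 bits ✓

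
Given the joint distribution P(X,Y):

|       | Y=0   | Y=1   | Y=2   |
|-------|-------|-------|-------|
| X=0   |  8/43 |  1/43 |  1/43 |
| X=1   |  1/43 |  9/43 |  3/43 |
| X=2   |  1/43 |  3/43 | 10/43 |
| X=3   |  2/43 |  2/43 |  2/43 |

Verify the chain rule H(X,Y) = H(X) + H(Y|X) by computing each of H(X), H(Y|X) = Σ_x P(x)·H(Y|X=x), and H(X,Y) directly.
H(X) = 1.9347 bits, H(Y|X) = 1.1367 bits, H(X,Y) = 3.0714 bits

Marginal of X (row sums):
  P(X=0) = 8/43 + 1/43 + 1/43 = 10/43
  P(X=1) = 1/43 + 9/43 + 3/43 = 13/43
  P(X=2) = 1/43 + 3/43 + 10/43 = 14/43
  P(X=3) = 2/43 + 2/43 + 2/43 = 6/43
H(X) = -[(10/43)·log₂(10/43) + (13/43)·log₂(13/43) + (14/43)·log₂(14/43) + (6/43)·log₂(6/43)]
  = 0.48938 + 0.52176 + 0.52709 + 0.39646 = 1.9347 bits

H(Y|X) = Σ_x P(x)·H(Y|X=x):
  X=0: P(X=0) = 10/43, P(Y|X=0) = (4/5, 1/10, 1/10) → H(Y|X=0) = 0.92193
  X=1: P(X=1) = 13/43, P(Y|X=1) = (1/13, 9/13, 3/13) → H(Y|X=1) = 1.14012
  X=2: P(X=2) = 14/43, P(Y|X=2) = (1/14, 3/14, 5/7) → H(Y|X=2) = 1.09491
  X=3: P(X=3) = 6/43, P(Y|X=3) = (1/3, 1/3, 1/3) → H(Y|X=3) = 1.58496
H(Y|X) = (10/43)·0.92193 + (13/43)·1.14012 + (14/43)·1.09491 + (6/43)·1.58496 = 1.1367 bits

H(X,Y) = -Σ_{x,y} P(x,y) log₂ P(x,y). Per-cell terms -P(x,y)·log₂P(x,y):
  X=0: 0.45140, 0.12619, 0.12619
  X=1: 0.12619, 0.47226, 0.26800
  X=2: 0.12619, 0.26800, 0.48938
  X=3: 0.20587, 0.20587, 0.20587
Sum of the 12 terms: H(X,Y) = 3.0714 bits

Chain rule check:
  H(X) + H(Y|X) = 1.9347 + 1.1367 = 3.0714 bits
  H(X,Y) = 3.0714 bits
✓ Chain rule verified.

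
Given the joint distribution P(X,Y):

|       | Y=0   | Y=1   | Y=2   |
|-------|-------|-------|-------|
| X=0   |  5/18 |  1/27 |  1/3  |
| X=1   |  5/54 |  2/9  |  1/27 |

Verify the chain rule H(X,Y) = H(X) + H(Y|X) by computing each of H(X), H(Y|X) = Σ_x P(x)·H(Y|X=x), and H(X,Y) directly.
H(X) = 0.9357 bits, H(Y|X) = 1.2582 bits, H(X,Y) = 2.1939 bits

Marginal of X (row sums):
  P(X=0) = 5/18 + 1/27 + 1/3 = 35/54
  P(X=1) = 5/54 + 2/9 + 1/27 = 19/54
H(X) = -[(35/54)·log₂(35/54) + (19/54)·log₂(19/54)]
  = 0.4055 + 0.5302 = 0.9357 bits

H(Y|X) = Σ_x P(x)·H(Y|X=x):
  X=0: P(X=0) = 35/54, P(Y|X=0) = (3/7, 2/35, 18/35) → H(Y|X=0) = 1.2532
  X=1: P(X=1) = 19/54, P(Y|X=1) = (5/19, 12/19, 2/19) → H(Y|X=1) = 1.2674
H(Y|X) = (35/54)·1.2532 + (19/54)·1.2674 = 1.2582 bits

H(X,Y) = -Σ_{x,y} P(x,y) log₂ P(x,y). Per-cell terms -P(x,y)·log₂P(x,y):
  X=0: 0.5133, 0.1761, 0.5283
  X=1: 0.3179, 0.4822, 0.1761
Sum of the 6 terms: H(X,Y) = 2.1939 bits

Chain rule check:
  H(X) + H(Y|X) = 0.9357 + 1.2582 = 2.1939 bits
  H(X,Y) = 2.1939 bits
✓ Chain rule verified.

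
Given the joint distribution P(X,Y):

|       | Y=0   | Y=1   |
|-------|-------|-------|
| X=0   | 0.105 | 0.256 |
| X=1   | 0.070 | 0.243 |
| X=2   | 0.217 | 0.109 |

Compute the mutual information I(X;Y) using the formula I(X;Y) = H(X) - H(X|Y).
0.1124 bits

I(X;Y) = H(X) - H(X|Y)

Marginal of X (row sums):
  P(X=0) = 0.105 + 0.256 = 0.361
  P(X=1) = 0.070 + 0.243 = 0.313
  P(X=2) = 0.217 + 0.109 = 0.326
H(X) = -[0.361·log₂(0.361) + 0.313·log₂(0.313) + 0.326·log₂(0.326)]
  = 0.5306 + 0.5245 + 0.5272 = 1.5823 bits

Marginal of Y (column sums):
  P(Y=0) = 0.105 + 0.070 + 0.217 = 0.392
  P(Y=1) = 0.256 + 0.243 + 0.109 = 0.608
H(X|Y) = Σ_y P(y)·H(X|Y=y):
  Y=0: P(Y=0) = 0.392, P(X|Y=0) = (15/56, 5/28, 31/56) → H(X|Y=0) = 1.4252
  Y=1: P(Y=1) = 0.608, P(X|Y=1) = (8/19, 243/608, 109/608) → H(X|Y=1) = 1.4988
H(X|Y) = 0.392·1.4252 + 0.608·1.4988 = 1.4699 bits

I(X;Y) = H(X) - H(X|Y) = 1.5823 - 1.4699 = 0.1124 bits

Cross-check via I(X;Y) = H(X) + H(Y) - H(X,Y): computing H(Y) from the column sums and H(X,Y) from the 6 cells in the same way gives H(Y) = 0.9661 bits and H(X,Y) = 2.4360 bits, so
I(X;Y) = 1.5823 + 0.9661 - 2.4360 = 0.1124 bits ✓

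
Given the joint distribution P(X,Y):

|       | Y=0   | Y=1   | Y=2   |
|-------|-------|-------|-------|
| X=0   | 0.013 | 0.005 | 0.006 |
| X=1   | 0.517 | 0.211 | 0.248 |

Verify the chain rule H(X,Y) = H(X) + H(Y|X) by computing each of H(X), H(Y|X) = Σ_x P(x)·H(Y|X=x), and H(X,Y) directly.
H(X) = 0.1633 bits, H(Y|X) = 1.4652 bits, H(X,Y) = 1.6285 bits

Marginal of X (row sums):
  P(X=0) = 0.013 + 0.005 + 0.006 = 0.024
  P(X=1) = 0.517 + 0.211 + 0.248 = 0.976
H(X) = -[0.024·log₂(0.024) + 0.976·log₂(0.976)]
  = 0.129140 + 0.034206 = 0.1633 bits

H(Y|X) = Σ_x P(x)·H(Y|X=x):
  X=0: P(X=0) = 0.024, P(Y|X=0) = (13/24, 5/24, 1/4) → H(Y|X=0) = 1.450582
  X=1: P(X=1) = 0.976, P(Y|X=1) = (517/976, 211/976, 31/122) → H(Y|X=1) = 1.465531
H(Y|X) = 0.024·1.450582 + 0.976·1.465531 = 1.4652 bits

H(X,Y) = -Σ_{x,y} P(x,y) log₂ P(x,y). Per-cell terms -P(x,y)·log₂P(x,y):
  X=0: 0.081449, 0.038219, 0.044285
  X=1: 0.492062, 0.473629, 0.498874
Sum of the 6 terms: H(X,Y) = 1.6285 bits

Chain rule check:
  H(X) + H(Y|X) = 0.1633 + 1.4652 = 1.6285 bits
  H(X,Y) = 1.6285 bits
✓ Chain rule verified.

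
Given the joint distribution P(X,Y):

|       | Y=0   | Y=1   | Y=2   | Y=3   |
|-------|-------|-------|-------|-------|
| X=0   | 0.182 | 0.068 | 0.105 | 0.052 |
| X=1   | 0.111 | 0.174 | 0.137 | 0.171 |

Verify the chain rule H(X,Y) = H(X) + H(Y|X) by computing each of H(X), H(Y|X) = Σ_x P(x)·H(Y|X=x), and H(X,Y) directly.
H(X) = 0.9749 bits, H(Y|X) = 1.9190 bits, H(X,Y) = 2.8939 bits

Marginal of X (row sums):
  P(X=0) = 0.182 + 0.068 + 0.105 + 0.052 = 0.407
  P(X=1) = 0.111 + 0.174 + 0.137 + 0.171 = 0.593
H(X) = -[0.407·log₂(0.407) + 0.593·log₂(0.593)]
  = 0.5278 + 0.4471 = 0.9749 bits

H(Y|X) = Σ_x P(x)·H(Y|X=x):
  X=0: P(X=0) = 0.407, P(Y|X=0) = (182/407, 68/407, 105/407, 52/407) → H(Y|X=0) = 1.8340
  X=1: P(X=1) = 0.593, P(Y|X=1) = (111/593, 174/593, 137/593, 171/593) → H(Y|X=1) = 1.9773
H(Y|X) = 0.407·1.8340 + 0.593·1.9773 = 1.9190 bits

H(X,Y) = -Σ_{x,y} P(x,y) log₂ P(x,y). Per-cell terms -P(x,y)·log₂P(x,y):
  X=0: 0.4474, 0.2637, 0.3414, 0.2218
  X=1: 0.3520, 0.4390, 0.3929, 0.4357
Sum of the 8 terms: H(X,Y) = 2.8939 bits

Chain rule check:
  H(X) + H(Y|X) = 0.9749 + 1.9190 = 2.8939 bits
  H(X,Y) = 2.8939 bits
✓ Chain rule verified.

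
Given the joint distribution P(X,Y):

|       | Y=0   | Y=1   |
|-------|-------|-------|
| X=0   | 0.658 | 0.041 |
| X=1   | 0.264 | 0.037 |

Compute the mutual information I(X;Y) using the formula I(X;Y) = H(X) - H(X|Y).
0.0081 bits

I(X;Y) = H(X) - H(X|Y)

Marginal of X (row sums):
  P(X=0) = 0.658 + 0.041 = 0.699
  P(X=1) = 0.264 + 0.037 = 0.301
H(X) = -[0.699·log₂(0.699) + 0.301·log₂(0.301)]
  = 0.3611 + 0.5214 = 0.8825 bits

Marginal of Y (column sums):
  P(Y=0) = 0.658 + 0.264 = 0.922
  P(Y=1) = 0.041 + 0.037 = 0.078
H(X|Y) = Σ_y P(y)·H(X|Y=y):
  Y=0: P(Y=0) = 0.922, P(X|Y=0) = (329/461, 132/461) → H(X|Y=0) = 0.8639
  Y=1: P(Y=1) = 0.078, P(X|Y=1) = (41/78, 37/78) → H(X|Y=1) = 0.9981
H(X|Y) = 0.922·0.8639 + 0.078·0.9981 = 0.8744 bits

I(X;Y) = H(X) - H(X|Y) = 0.8825 - 0.8744 = 0.0081 bits

Cross-check via I(X;Y) = H(X) + H(Y) - H(X,Y): computing H(Y) from the column sums and H(X,Y) from the 4 cells in the same way gives H(Y) = 0.3951 bits and H(X,Y) = 1.2695 bits, so
I(X;Y) = 0.8825 + 0.3951 - 1.2695 = 0.0081 bits ✓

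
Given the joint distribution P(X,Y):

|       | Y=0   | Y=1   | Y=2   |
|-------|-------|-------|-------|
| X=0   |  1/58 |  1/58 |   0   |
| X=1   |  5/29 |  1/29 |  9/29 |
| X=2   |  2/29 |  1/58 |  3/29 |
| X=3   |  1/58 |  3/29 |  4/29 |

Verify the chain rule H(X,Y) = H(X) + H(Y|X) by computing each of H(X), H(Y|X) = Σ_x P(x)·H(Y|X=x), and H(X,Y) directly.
H(X) = 1.6189 bits, H(Y|X) = 1.2511 bits, H(X,Y) = 2.8701 bits

Marginal of X (row sums):
  P(X=0) = 1/58 + 1/58 + 0 = 1/29
  P(X=1) = 5/29 + 1/29 + 9/29 = 15/29
  P(X=2) = 2/29 + 1/58 + 3/29 = 11/58
  P(X=3) = 1/58 + 3/29 + 4/29 = 15/58
H(X) = -[(1/29)·log₂(1/29) + (15/29)·log₂(15/29) + (11/58)·log₂(11/58) + (15/58)·log₂(15/58)]
  = 0.167517 + 0.491943 + 0.454897 + 0.504592 = 1.6189 bits

H(Y|X) = Σ_x P(x)·H(Y|X=x):
  X=0: P(X=0) = 1/29, P(Y|X=0) = (1/2, 1/2, 0) → H(Y|X=0) = 1.000000
  X=1: P(X=1) = 15/29, P(Y|X=1) = (1/3, 1/15, 3/5) → H(Y|X=1) = 1.230960
  X=2: P(X=2) = 11/58, P(Y|X=2) = (4/11, 1/11, 6/11) → H(Y|X=2) = 1.322179
  X=3: P(X=3) = 15/58, P(Y|X=3) = (1/15, 2/5, 8/15) → H(Y|X=3) = 1.272906
H(Y|X) = (1/29)·1.000000 + (15/29)·1.230960 + (11/58)·1.322179 + (15/58)·1.272906 = 1.2511 bits

H(X,Y) = -Σ_{x,y} P(x,y) log₂ P(x,y). Per-cell terms -P(x,y)·log₂P(x,y):
  X=0: 0.101000, 0.101000, 0.000000
  X=1: 0.437251, 0.167517, 0.523879
  X=2: 0.266068, 0.101000, 0.338588
  X=3: 0.101000, 0.338588, 0.394204
  (cells with P = 0 contribute 0)
Sum of the 12 terms: H(X,Y) = 2.8701 bits

Chain rule check:
  H(X) + H(Y|X) = 1.6189 + 1.2511 = 2.8700 bits
  H(X,Y) = 2.8701 bits
✓ Chain rule verified (Δ = 0.0001 is 4-dp rounding noise: each of the three values was rounded independently).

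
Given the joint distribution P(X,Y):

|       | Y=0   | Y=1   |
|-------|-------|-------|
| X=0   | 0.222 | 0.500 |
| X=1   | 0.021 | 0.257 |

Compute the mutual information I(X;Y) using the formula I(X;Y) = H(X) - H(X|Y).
0.0499 bits

I(X;Y) = H(X) - H(X|Y)

Marginal of X (row sums):
  P(X=0) = 0.222 + 0.500 = 0.722
  P(X=1) = 0.021 + 0.257 = 0.278
H(X) = -[0.722·log₂(0.722) + 0.278·log₂(0.278)]
  = 0.339289 + 0.513422 = 0.852711 bits

Marginal of Y (column sums):
  P(Y=0) = 0.222 + 0.021 = 0.243
  P(Y=1) = 0.500 + 0.257 = 0.757
H(X|Y) = Σ_y P(y)·H(X|Y=y):
  Y=0: P(Y=0) = 0.243, P(X|Y=0) = (74/81, 7/81) → H(X|Y=0) = 0.424405
  Y=1: P(Y=1) = 0.757, P(X|Y=1) = (500/757, 257/757) → H(X|Y=1) = 0.924338
H(X|Y) = 0.243·0.424405 + 0.757·0.924338 = 0.802854 bits

I(X;Y) = H(X) - H(X|Y) = 0.852711 - 0.802854 = 0.0499 bits

Cross-check via I(X;Y) = H(X) + H(Y) - H(X,Y): computing H(Y) from the column sums and H(X,Y) from the 4 cells in the same way gives H(Y) = 0.799994 bits and H(X,Y) = 1.602848 bits, so
I(X;Y) = 0.852711 + 0.799994 - 1.602848 = 0.0499 bits ✓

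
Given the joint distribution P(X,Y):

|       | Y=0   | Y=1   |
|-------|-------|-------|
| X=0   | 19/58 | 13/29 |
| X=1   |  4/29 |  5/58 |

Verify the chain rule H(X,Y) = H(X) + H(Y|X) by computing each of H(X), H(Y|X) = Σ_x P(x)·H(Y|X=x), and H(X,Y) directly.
H(X) = 0.7677 bits, H(Y|X) = 0.9777 bits, H(X,Y) = 1.7454 bits

Marginal of X (row sums):
  P(X=0) = 19/58 + 13/29 = 45/58
  P(X=1) = 4/29 + 5/58 = 13/58
H(X) = -[(45/58)·log₂(45/58) + (13/58)·log₂(13/58)]
  = 0.284065 + 0.483587 = 0.7677 bits

H(Y|X) = Σ_x P(x)·H(Y|X=x):
  X=0: P(X=0) = 45/58, P(Y|X=0) = (19/45, 26/45) → H(Y|X=0) = 0.982474
  X=1: P(X=1) = 13/58, P(Y|X=1) = (8/13, 5/13) → H(Y|X=1) = 0.961237
H(Y|X) = (45/58)·0.982474 + (13/58)·0.961237 = 0.9777 bits

H(X,Y) = -Σ_{x,y} P(x,y) log₂ P(x,y). Per-cell terms -P(x,y)·log₂P(x,y):
  X=0: 0.527431, 0.518898
  X=1: 0.394204, 0.304832
Sum of the 4 terms: H(X,Y) = 1.7454 bits

Chain rule check:
  H(X) + H(Y|X) = 0.7677 + 0.9777 = 1.7454 bits
  H(X,Y) = 1.7454 bits
✓ Chain rule verified.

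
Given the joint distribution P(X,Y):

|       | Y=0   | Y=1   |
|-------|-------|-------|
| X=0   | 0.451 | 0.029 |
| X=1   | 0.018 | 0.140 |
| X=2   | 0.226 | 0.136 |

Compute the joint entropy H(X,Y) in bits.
2.0440 bits

H(X,Y) = -Σ_{x,y} P(x,y) log₂ P(x,y). Per-cell terms -P(x,y)·log₂P(x,y):
  X=0: 0.5181, 0.1481
  X=1: 0.1043, 0.3971
  X=2: 0.4849, 0.3915
Sum of the 6 terms: H(X,Y) = 2.0440 bits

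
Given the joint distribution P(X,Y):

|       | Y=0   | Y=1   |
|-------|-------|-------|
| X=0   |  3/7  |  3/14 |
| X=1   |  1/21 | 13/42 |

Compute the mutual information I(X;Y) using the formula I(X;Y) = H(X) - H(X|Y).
0.2057 bits

I(X;Y) = H(X) - H(X|Y)

Marginal of X (row sums):
  P(X=0) = 3/7 + 3/14 = 9/14
  P(X=1) = 1/21 + 13/42 = 5/14
H(X) = -[(9/14)·log₂(9/14) + (5/14)·log₂(5/14)]
  = 0.40978 + 0.53051 = 0.94029 bits

Marginal of Y (column sums):
  P(Y=0) = 3/7 + 1/21 = 10/21
  P(Y=1) = 3/14 + 13/42 = 11/21
H(X|Y) = Σ_y P(y)·H(X|Y=y):
  Y=0: P(Y=0) = 10/21, P(X|Y=0) = (9/10, 1/10) → H(X|Y=0) = 0.46900
  Y=1: P(Y=1) = 11/21, P(X|Y=1) = (9/22, 13/22) → H(X|Y=1) = 0.97602
H(X|Y) = (10/21)·0.46900 + (11/21)·0.97602 = 0.73458 bits

I(X;Y) = H(X) - H(X|Y) = 0.94029 - 0.73458 = 0.2057 bits

Cross-check via I(X;Y) = H(X) + H(Y) - H(X,Y): computing H(Y) from the column sums and H(X,Y) from the 4 cells in the same way gives H(Y) = 0.99836 bits and H(X,Y) = 1.73294 bits, so
I(X;Y) = 0.94029 + 0.99836 - 1.73294 = 0.2057 bits ✓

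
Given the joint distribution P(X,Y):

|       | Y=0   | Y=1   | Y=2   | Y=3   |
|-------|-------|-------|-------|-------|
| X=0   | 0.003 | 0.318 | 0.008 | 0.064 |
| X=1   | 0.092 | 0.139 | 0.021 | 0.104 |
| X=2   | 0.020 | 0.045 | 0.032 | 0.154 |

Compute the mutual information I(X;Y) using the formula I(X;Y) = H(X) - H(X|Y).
0.2730 bits

I(X;Y) = H(X) - H(X|Y)

Marginal of X (row sums):
  P(X=0) = 0.003 + 0.318 + 0.008 + 0.064 = 0.393
  P(X=1) = 0.092 + 0.139 + 0.021 + 0.104 = 0.356
  P(X=2) = 0.020 + 0.045 + 0.032 + 0.154 = 0.251
H(X) = -[0.393·log₂(0.393) + 0.356·log₂(0.356) + 0.251·log₂(0.251)]
  = 0.52953 + 0.53046 + 0.50055 = 1.56054 bits

Marginal of Y (column sums):
  P(Y=0) = 0.003 + 0.092 + 0.020 = 0.115
  P(Y=1) = 0.318 + 0.139 + 0.045 = 0.502
  P(Y=2) = 0.008 + 0.021 + 0.032 = 0.061
  P(Y=3) = 0.064 + 0.104 + 0.154 = 0.322
H(X|Y) = Σ_y P(y)·H(X|Y=y):
  Y=0: P(Y=0) = 0.115, P(X|Y=0) = (3/115, 4/5, 4/23) → H(X|Y=0) = 0.83365
  Y=1: P(Y=1) = 0.502, P(X|Y=1) = (159/251, 139/502, 45/502) → H(X|Y=1) = 1.24214
  Y=2: P(Y=2) = 0.061, P(X|Y=2) = (8/61, 21/61, 32/61) → H(X|Y=2) = 1.40223
  Y=3: P(Y=3) = 0.322, P(X|Y=3) = (32/161, 52/161, 11/23) → H(X|Y=3) = 1.49883
H(X|Y) = 0.115·0.83365 + 0.502·1.24214 + 0.061·1.40223 + 0.322·1.49883 = 1.28758 bits

I(X;Y) = H(X) - H(X|Y) = 1.56054 - 1.28758 = 0.2730 bits

Cross-check via I(X;Y) = H(X) + H(Y) - H(X,Y): computing H(Y) from the column sums and H(X,Y) from the 12 cells in the same way gives H(Y) = 1.63051 bits and H(X,Y) = 2.91809 bits, so
I(X;Y) = 1.56054 + 1.63051 - 2.91809 = 0.2730 bits ✓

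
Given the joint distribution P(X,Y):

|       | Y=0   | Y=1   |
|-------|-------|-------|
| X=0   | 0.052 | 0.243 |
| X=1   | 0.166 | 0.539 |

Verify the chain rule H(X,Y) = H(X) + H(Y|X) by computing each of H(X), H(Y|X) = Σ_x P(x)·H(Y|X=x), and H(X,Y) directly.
H(X) = 0.8751 bits, H(Y|X) = 0.7533 bits, H(X,Y) = 1.6284 bits

Marginal of X (row sums):
  P(X=0) = 0.052 + 0.243 = 0.295
  P(X=1) = 0.166 + 0.539 = 0.705
H(X) = -[0.295·log₂(0.295) + 0.705·log₂(0.705)]
  = 0.51956 + 0.35553 = 0.8751 bits

H(Y|X) = Σ_x P(x)·H(Y|X=x):
  X=0: P(X=0) = 0.295, P(Y|X=0) = (52/295, 243/295) → H(Y|X=0) = 0.67185
  X=1: P(X=1) = 0.705, P(Y|X=1) = (166/705, 539/705) → H(Y|X=1) = 0.78741
H(Y|X) = 0.295·0.67185 + 0.705·0.78741 = 0.7533 bits

H(X,Y) = -Σ_{x,y} P(x,y) log₂ P(x,y). Per-cell terms -P(x,y)·log₂P(x,y):
  X=0: 0.22180, 0.49596
  X=1: 0.43006, 0.48060
Sum of the 4 terms: H(X,Y) = 1.6284 bits

Chain rule check:
  H(X) + H(Y|X) = 0.8751 + 0.7533 = 1.6284 bits
  H(X,Y) = 1.6284 bits
✓ Chain rule verified.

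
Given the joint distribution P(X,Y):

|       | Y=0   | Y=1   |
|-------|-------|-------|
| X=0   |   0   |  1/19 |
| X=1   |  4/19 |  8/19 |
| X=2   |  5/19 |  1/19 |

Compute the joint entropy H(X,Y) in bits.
1.9527 bits

H(X,Y) = -Σ_{x,y} P(x,y) log₂ P(x,y). Per-cell terms -P(x,y)·log₂P(x,y):
  X=0: 0.00000, 0.22358
  X=1: 0.47325, 0.52544
  X=2: 0.50684, 0.22358
  (cells with P = 0 contribute 0)
Sum of the 6 terms: H(X,Y) = 1.9527 bits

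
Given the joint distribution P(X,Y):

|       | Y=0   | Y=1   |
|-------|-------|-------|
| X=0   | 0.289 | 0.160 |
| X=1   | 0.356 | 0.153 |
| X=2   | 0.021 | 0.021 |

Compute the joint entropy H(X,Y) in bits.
2.1195 bits

H(X,Y) = -Σ_{x,y} P(x,y) log₂ P(x,y). Per-cell terms -P(x,y)·log₂P(x,y):
  X=0: 0.5176, 0.4230
  X=1: 0.5305, 0.4144
  X=2: 0.1170, 0.1170
Sum of the 6 terms: H(X,Y) = 2.1195 bits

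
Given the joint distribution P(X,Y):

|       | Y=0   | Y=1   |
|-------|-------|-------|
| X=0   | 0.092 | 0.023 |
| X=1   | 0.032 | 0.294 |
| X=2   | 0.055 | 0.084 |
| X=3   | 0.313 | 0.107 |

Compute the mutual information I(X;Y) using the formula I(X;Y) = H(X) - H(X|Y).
0.2873 bits

I(X;Y) = H(X) - H(X|Y)

Marginal of X (row sums):
  P(X=0) = 0.092 + 0.023 = 0.115
  P(X=1) = 0.032 + 0.294 = 0.326
  P(X=2) = 0.055 + 0.084 = 0.139
  P(X=3) = 0.313 + 0.107 = 0.420
H(X) = -[0.115·log₂(0.115) + 0.326·log₂(0.326) + 0.139·log₂(0.139) + 0.420·log₂(0.420)]
  = 0.35883 + 0.52716 + 0.39571 + 0.52565 = 1.80735 bits

Marginal of Y (column sums):
  P(Y=0) = 0.092 + 0.032 + 0.055 + 0.313 = 0.492
  P(Y=1) = 0.023 + 0.294 + 0.084 + 0.107 = 0.508
H(X|Y) = Σ_y P(y)·H(X|Y=y):
  Y=0: P(Y=0) = 0.492, P(X|Y=0) = (23/123, 8/123, 55/492, 313/492) → H(X|Y=0) = 1.47723
  Y=1: P(Y=1) = 0.508, P(X|Y=1) = (23/508, 147/254, 21/127, 107/508) → H(X|Y=1) = 1.56145
H(X|Y) = 0.492·1.47723 + 0.508·1.56145 = 1.52001 bits

I(X;Y) = H(X) - H(X|Y) = 1.80735 - 1.52001 = 0.2873 bits

Cross-check via I(X;Y) = H(X) + H(Y) - H(X,Y): computing H(Y) from the column sums and H(X,Y) from the 8 cells in the same way gives H(Y) = 0.99982 bits and H(X,Y) = 2.51983 bits, so
I(X;Y) = 1.80735 + 0.99982 - 2.51983 = 0.2873 bits ✓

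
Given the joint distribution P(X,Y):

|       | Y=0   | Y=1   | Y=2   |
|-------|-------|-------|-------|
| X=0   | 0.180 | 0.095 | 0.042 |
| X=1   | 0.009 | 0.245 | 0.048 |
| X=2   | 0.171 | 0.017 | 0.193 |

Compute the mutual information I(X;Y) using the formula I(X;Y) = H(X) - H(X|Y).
0.4317 bits

I(X;Y) = H(X) - H(X|Y)

Marginal of X (row sums):
  P(X=0) = 0.180 + 0.095 + 0.042 = 0.317
  P(X=1) = 0.009 + 0.245 + 0.048 = 0.302
  P(X=2) = 0.171 + 0.017 + 0.193 = 0.381
H(X) = -[0.317·log₂(0.317) + 0.302·log₂(0.302) + 0.381·log₂(0.381)]
  = 0.5254 + 0.5217 + 0.5304 = 1.5775 bits

Marginal of Y (column sums):
  P(Y=0) = 0.180 + 0.009 + 0.171 = 0.360
  P(Y=1) = 0.095 + 0.245 + 0.017 = 0.357
  P(Y=2) = 0.042 + 0.048 + 0.193 = 0.283
H(X|Y) = Σ_y P(y)·H(X|Y=y):
  Y=0: P(Y=0) = 0.360, P(X|Y=0) = (1/2, 1/40, 19/40) → H(X|Y=0) = 1.1432
  Y=1: P(Y=1) = 0.357, P(X|Y=1) = (95/357, 35/51, 1/21) → H(X|Y=1) = 1.0901
  Y=2: P(Y=2) = 0.283, P(X|Y=2) = (42/283, 48/283, 193/283) → H(X|Y=2) = 1.2192
H(X|Y) = 0.360·1.1432 + 0.357·1.0901 + 0.283·1.2192 = 1.1458 bits

I(X;Y) = H(X) - H(X|Y) = 1.5775 - 1.1458 = 0.4317 bits

Cross-check via I(X;Y) = H(X) + H(Y) - H(X,Y): computing H(Y) from the column sums and H(X,Y) from the 9 cells in the same way gives H(Y) = 1.5765 bits and H(X,Y) = 2.7223 bits, so
I(X;Y) = 1.5775 + 1.5765 - 2.7223 = 0.4317 bits ✓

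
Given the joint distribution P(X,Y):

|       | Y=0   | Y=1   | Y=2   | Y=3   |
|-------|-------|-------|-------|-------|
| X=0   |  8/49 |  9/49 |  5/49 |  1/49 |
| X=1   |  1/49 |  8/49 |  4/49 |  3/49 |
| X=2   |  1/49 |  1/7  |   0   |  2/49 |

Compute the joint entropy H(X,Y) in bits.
3.1138 bits

H(X,Y) = -Σ_{x,y} P(x,y) log₂ P(x,y). Per-cell terms -P(x,y)·log₂P(x,y):
  X=0: 0.42689, 0.44904, 0.33600, 0.11459
  X=1: 0.11459, 0.42689, 0.29508, 0.24672
  X=2: 0.11459, 0.40105, 0.00000, 0.18836
  (cells with P = 0 contribute 0)
Sum of the 12 terms: H(X,Y) = 3.1138 bits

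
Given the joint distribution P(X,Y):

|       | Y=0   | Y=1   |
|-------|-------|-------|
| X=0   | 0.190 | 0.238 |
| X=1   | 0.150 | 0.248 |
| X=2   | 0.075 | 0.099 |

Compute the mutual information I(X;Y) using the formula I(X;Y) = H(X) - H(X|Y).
0.0029 bits

I(X;Y) = H(X) - H(X|Y)

Marginal of X (row sums):
  P(X=0) = 0.190 + 0.238 = 0.428
  P(X=1) = 0.150 + 0.248 = 0.398
  P(X=2) = 0.075 + 0.099 = 0.174
H(X) = -[0.428·log₂(0.428) + 0.398·log₂(0.398) + 0.174·log₂(0.174)]
  = 0.52401 + 0.52901 + 0.43897 = 1.49199 bits

Marginal of Y (column sums):
  P(Y=0) = 0.190 + 0.150 + 0.075 = 0.415
  P(Y=1) = 0.238 + 0.248 + 0.099 = 0.585
H(X|Y) = Σ_y P(y)·H(X|Y=y):
  Y=0: P(Y=0) = 0.415, P(X|Y=0) = (38/83, 30/83, 15/83) → H(X|Y=0) = 1.49273
  Y=1: P(Y=1) = 0.585, P(X|Y=1) = (238/585, 248/585, 11/65) → H(X|Y=1) = 1.48646
H(X|Y) = 0.415·1.49273 + 0.585·1.48646 = 1.48906 bits

I(X;Y) = H(X) - H(X|Y) = 1.49199 - 1.48906 = 0.0029 bits

Cross-check via I(X;Y) = H(X) + H(Y) - H(X,Y): computing H(Y) from the column sums and H(X,Y) from the 6 cells in the same way gives H(Y) = 0.97905 bits and H(X,Y) = 2.46811 bits, so
I(X;Y) = 1.49199 + 0.97905 - 2.46811 = 0.0029 bits ✓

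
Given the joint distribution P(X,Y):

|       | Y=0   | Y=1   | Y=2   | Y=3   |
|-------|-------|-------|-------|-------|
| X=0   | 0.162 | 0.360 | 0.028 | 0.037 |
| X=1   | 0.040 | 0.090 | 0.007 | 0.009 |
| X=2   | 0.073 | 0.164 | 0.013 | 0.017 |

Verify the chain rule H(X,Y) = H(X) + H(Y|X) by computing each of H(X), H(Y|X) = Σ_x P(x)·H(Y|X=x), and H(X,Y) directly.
H(X) = 1.3651 bits, H(Y|X) = 1.4058 bits, H(X,Y) = 2.7709 bits

Marginal of X (row sums):
  P(X=0) = 0.162 + 0.360 + 0.028 + 0.037 = 0.587
  P(X=1) = 0.040 + 0.090 + 0.007 + 0.009 = 0.146
  P(X=2) = 0.073 + 0.164 + 0.013 + 0.017 = 0.267
H(X) = -[0.587·log₂(0.587) + 0.146·log₂(0.146) + 0.267·log₂(0.267)]
  = 0.4511 + 0.4053 + 0.5087 = 1.3651 bits

H(Y|X) = Σ_x P(x)·H(Y|X=x):
  X=0: P(X=0) = 0.587, P(Y|X=0) = (162/587, 360/587, 28/587, 37/587) → H(Y|X=0) = 1.4059
  X=1: P(X=1) = 0.146, P(Y|X=1) = (20/73, 45/73, 7/146, 9/146) → H(Y|X=1) = 1.3999
  X=2: P(X=2) = 0.267, P(Y|X=2) = (73/267, 164/267, 13/267, 17/267) → H(Y|X=2) = 1.4087
H(Y|X) = 0.587·1.4059 + 0.146·1.3999 + 0.267·1.4087 = 1.4058 bits

H(X,Y) = -Σ_{x,y} P(x,y) log₂ P(x,y). Per-cell terms -P(x,y)·log₂P(x,y):
  X=0: 0.4254, 0.5306, 0.1444, 0.1760
  X=1: 0.1858, 0.3127, 0.0501, 0.0612
  X=2: 0.2756, 0.4278, 0.0814, 0.0999
Sum of the 12 terms: H(X,Y) = 2.7709 bits

Chain rule check:
  H(X) + H(Y|X) = 1.3651 + 1.4058 = 2.7709 bits
  H(X,Y) = 2.7709 bits
✓ Chain rule verified.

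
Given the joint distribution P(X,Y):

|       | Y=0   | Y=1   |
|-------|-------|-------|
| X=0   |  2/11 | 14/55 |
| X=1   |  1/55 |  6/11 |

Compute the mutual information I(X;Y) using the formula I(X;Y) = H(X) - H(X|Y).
0.1785 bits

I(X;Y) = H(X) - H(X|Y)

Marginal of X (row sums):
  P(X=0) = 2/11 + 14/55 = 24/55
  P(X=1) = 1/55 + 6/11 = 31/55
H(X) = -[(24/55)·log₂(24/55) + (31/55)·log₂(31/55)]
  = 0.5221 + 0.4662 = 0.9883 bits

Marginal of Y (column sums):
  P(Y=0) = 2/11 + 1/55 = 1/5
  P(Y=1) = 14/55 + 6/11 = 4/5
H(X|Y) = Σ_y P(y)·H(X|Y=y):
  Y=0: P(Y=0) = 1/5, P(X|Y=0) = (10/11, 1/11) → H(X|Y=0) = 0.4395
  Y=1: P(Y=1) = 4/5, P(X|Y=1) = (7/22, 15/22) → H(X|Y=1) = 0.9024
H(X|Y) = (1/5)·0.4395 + (4/5)·0.9024 = 0.8098 bits

I(X;Y) = H(X) - H(X|Y) = 0.9883 - 0.8098 = 0.1785 bits

Cross-check via I(X;Y) = H(X) + H(Y) - H(X,Y): computing H(Y) from the column sums and H(X,Y) from the 4 cells in the same way gives H(Y) = 0.7219 bits and H(X,Y) = 1.5317 bits, so
I(X;Y) = 0.9883 + 0.7219 - 1.5317 = 0.1785 bits ✓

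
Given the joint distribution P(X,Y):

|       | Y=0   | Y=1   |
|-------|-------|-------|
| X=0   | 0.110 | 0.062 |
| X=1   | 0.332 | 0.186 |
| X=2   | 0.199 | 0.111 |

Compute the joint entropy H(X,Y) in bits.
2.3940 bits

H(X,Y) = -Σ_{x,y} P(x,y) log₂ P(x,y). Per-cell terms -P(x,y)·log₂P(x,y):
  X=0: 0.3503, 0.2487
  X=1: 0.5281, 0.4514
  X=2: 0.4635, 0.3520
Sum of the 6 terms: H(X,Y) = 2.3940 bits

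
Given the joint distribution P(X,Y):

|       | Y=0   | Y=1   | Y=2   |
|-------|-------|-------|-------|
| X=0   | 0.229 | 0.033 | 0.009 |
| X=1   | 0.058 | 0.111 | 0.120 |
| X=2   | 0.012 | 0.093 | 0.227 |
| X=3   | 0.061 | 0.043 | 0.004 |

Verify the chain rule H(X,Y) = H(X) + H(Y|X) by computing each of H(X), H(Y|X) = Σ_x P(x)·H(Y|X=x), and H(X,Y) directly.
H(X) = 1.9029 bits, H(Y|X) = 1.1190 bits, H(X,Y) = 3.0220 bits

Marginal of X (row sums):
  P(X=0) = 0.229 + 0.033 + 0.009 = 0.271
  P(X=1) = 0.058 + 0.111 + 0.120 = 0.289
  P(X=2) = 0.012 + 0.093 + 0.227 = 0.332
  P(X=3) = 0.061 + 0.043 + 0.004 = 0.108
H(X) = -[0.271·log₂(0.271) + 0.289·log₂(0.289) + 0.332·log₂(0.332) + 0.108·log₂(0.108)]
  = 0.51047 + 0.51756 + 0.52813 + 0.34678 = 1.9029 bits

H(Y|X) = Σ_x P(x)·H(Y|X=x):
  X=0: P(X=0) = 0.271, P(Y|X=0) = (229/271, 33/271, 9/271) → H(Y|X=0) = 0.73834
  X=1: P(X=1) = 0.289, P(Y|X=1) = (58/289, 111/289, 120/289) → H(Y|X=1) = 1.52174
  X=2: P(X=2) = 0.332, P(Y|X=2) = (3/83, 93/332, 227/332) → H(Y|X=2) = 1.06243
  X=3: P(X=3) = 0.108, P(Y|X=3) = (61/108, 43/108, 1/27) → H(Y|X=3) = 1.17059
H(Y|X) = 0.271·0.73834 + 0.289·1.52174 + 0.332·1.06243 + 0.108·1.17059 = 1.1190 bits

H(X,Y) = -Σ_{x,y} P(x,y) log₂ P(x,y). Per-cell terms -P(x,y)·log₂P(x,y):
  X=0: 0.48699, 0.16241, 0.06116
  X=1: 0.23825, 0.35202, 0.36707
  X=2: 0.07657, 0.31868, 0.48561
  X=3: 0.24614, 0.19520, 0.03186
Sum of the 12 terms: H(X,Y) = 3.0220 bits

Chain rule check:
  H(X) + H(Y|X) = 1.9029 + 1.1190 = 3.0219 bits
  H(X,Y) = 3.0220 bits
✓ Chain rule verified (Δ = 0.0001 is 4-dp rounding noise: each of the three values was rounded independently).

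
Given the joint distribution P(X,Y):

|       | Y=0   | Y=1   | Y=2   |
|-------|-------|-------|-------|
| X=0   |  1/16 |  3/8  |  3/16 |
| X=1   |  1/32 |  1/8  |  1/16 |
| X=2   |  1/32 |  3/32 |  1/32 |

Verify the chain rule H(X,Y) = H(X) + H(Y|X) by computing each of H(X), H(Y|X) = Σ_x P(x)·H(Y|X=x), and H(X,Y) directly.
H(X) = 1.3219 bits, H(Y|X) = 1.3255 bits, H(X,Y) = 2.6474 bits

Marginal of X (row sums):
  P(X=0) = 1/16 + 3/8 + 3/16 = 5/8
  P(X=1) = 1/32 + 1/8 + 1/16 = 7/32
  P(X=2) = 1/32 + 3/32 + 1/32 = 5/32
H(X) = -[(5/8)·log₂(5/8) + (7/32)·log₂(7/32) + (5/32)·log₂(5/32)]
  = 0.42379 + 0.47964 + 0.41845 = 1.3219 bits

H(Y|X) = Σ_x P(x)·H(Y|X=x):
  X=0: P(X=0) = 5/8, P(Y|X=0) = (1/10, 3/5, 3/10) → H(Y|X=0) = 1.29546
  X=1: P(X=1) = 7/32, P(Y|X=1) = (1/7, 4/7, 2/7) → H(Y|X=1) = 1.37878
  X=2: P(X=2) = 5/32, P(Y|X=2) = (1/5, 3/5, 1/5) → H(Y|X=2) = 1.37095
H(Y|X) = (5/8)·1.29546 + (7/32)·1.37878 + (5/32)·1.37095 = 1.3255 bits

H(X,Y) = -Σ_{x,y} P(x,y) log₂ P(x,y). Per-cell terms -P(x,y)·log₂P(x,y):
  X=0: 0.25000, 0.53064, 0.45282
  X=1: 0.15625, 0.37500, 0.25000
  X=2: 0.15625, 0.32016, 0.15625
Sum of the 9 terms: H(X,Y) = 2.6474 bits

Chain rule check:
  H(X) + H(Y|X) = 1.3219 + 1.3255 = 2.6474 bits
  H(X,Y) = 2.6474 bits
✓ Chain rule verified.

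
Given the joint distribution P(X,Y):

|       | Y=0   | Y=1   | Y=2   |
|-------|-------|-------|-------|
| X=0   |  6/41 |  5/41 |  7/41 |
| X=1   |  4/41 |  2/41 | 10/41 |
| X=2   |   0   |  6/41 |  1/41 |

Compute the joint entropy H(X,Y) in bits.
2.7844 bits

H(X,Y) = -Σ_{x,y} P(x,y) log₂ P(x,y). Per-cell terms -P(x,y)·log₂P(x,y):
  X=0: 0.4057, 0.3702, 0.4354
  X=1: 0.3276, 0.2126, 0.4965
  X=2: 0.0000, 0.4057, 0.1307
  (cells with P = 0 contribute 0)
Sum of the 9 terms: H(X,Y) = 2.7844 bits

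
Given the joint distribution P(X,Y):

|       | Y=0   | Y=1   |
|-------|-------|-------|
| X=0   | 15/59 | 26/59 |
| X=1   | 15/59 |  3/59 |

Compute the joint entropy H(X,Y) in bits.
1.7441 bits

H(X,Y) = -Σ_{x,y} P(x,y) log₂ P(x,y). Per-cell terms -P(x,y)·log₂P(x,y):
  X=0: 0.5023, 0.5210
  X=1: 0.5023, 0.2185
Sum of the 4 terms: H(X,Y) = 1.7441 bits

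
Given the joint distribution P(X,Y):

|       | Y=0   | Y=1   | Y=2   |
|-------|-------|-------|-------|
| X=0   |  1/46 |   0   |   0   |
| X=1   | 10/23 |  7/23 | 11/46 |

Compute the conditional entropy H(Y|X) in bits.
1.5074 bits

H(Y|X) = H(X,Y) - H(X)

H(X,Y) = -Σ_{x,y} P(x,y) log₂ P(x,y). Per-cell terms -P(x,y)·log₂P(x,y):
  X=0: 0.12007743, 0.00000000, 0.00000000
  X=1: 0.52244950, 0.52232388, 0.49359639
  (cells with P = 0 contribute 0)
Sum of the 6 terms: H(X,Y) = 1.6584472 bits

Marginal of X (row sums):
  P(X=0) = 1/46 + 0 + 0 = 1/46
  P(X=1) = 10/23 + 7/23 + 11/46 = 45/46
H(X) = -[(1/46)·log₂(1/46) + (45/46)·log₂(45/46)]
  = 0.12007743 + 0.03101954 = 0.1510970 bits

H(Y|X) = H(X,Y) - H(X) = 1.6584472 - 0.1510970 = 1.5074 bits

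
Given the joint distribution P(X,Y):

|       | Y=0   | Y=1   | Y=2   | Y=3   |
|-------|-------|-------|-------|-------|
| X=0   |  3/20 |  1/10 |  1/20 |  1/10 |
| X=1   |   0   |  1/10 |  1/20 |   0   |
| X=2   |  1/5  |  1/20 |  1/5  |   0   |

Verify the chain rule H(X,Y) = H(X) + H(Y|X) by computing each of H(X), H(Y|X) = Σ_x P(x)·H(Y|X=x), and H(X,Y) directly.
H(X) = 1.4577 bits, H(Y|X) = 1.5265 bits, H(X,Y) = 2.9842 bits

Marginal of X (row sums):
  P(X=0) = 3/20 + 1/10 + 1/20 + 1/10 = 2/5
  P(X=1) = 0 + 1/10 + 1/20 + 0 = 3/20
  P(X=2) = 1/5 + 1/20 + 1/5 + 0 = 9/20
H(X) = -[(2/5)·log₂(2/5) + (3/20)·log₂(3/20) + (9/20)·log₂(9/20)]
  = 0.52877 + 0.41054 + 0.51840 = 1.4577 bits

H(Y|X) = Σ_x P(x)·H(Y|X=x):
  X=0: P(X=0) = 2/5, P(Y|X=0) = (3/8, 1/4, 1/8, 1/4) → H(Y|X=0) = 1.90564
  X=1: P(X=1) = 3/20, P(Y|X=1) = (0, 2/3, 1/3, 0) → H(Y|X=1) = 0.91830
  X=2: P(X=2) = 9/20, P(Y|X=2) = (4/9, 1/9, 4/9, 0) → H(Y|X=2) = 1.39215
H(Y|X) = (2/5)·1.90564 + (3/20)·0.91830 + (9/20)·1.39215 = 1.5265 bits

H(X,Y) = -Σ_{x,y} P(x,y) log₂ P(x,y). Per-cell terms -P(x,y)·log₂P(x,y):
  X=0: 0.41054, 0.33219, 0.21610, 0.33219
  X=1: 0.00000, 0.33219, 0.21610, 0.00000
  X=2: 0.46439, 0.21610, 0.46439, 0.00000
  (cells with P = 0 contribute 0)
Sum of the 12 terms: H(X,Y) = 2.9842 bits

Chain rule check:
  H(X) + H(Y|X) = 1.4577 + 1.5265 = 2.9842 bits
  H(X,Y) = 2.9842 bits
✓ Chain rule verified.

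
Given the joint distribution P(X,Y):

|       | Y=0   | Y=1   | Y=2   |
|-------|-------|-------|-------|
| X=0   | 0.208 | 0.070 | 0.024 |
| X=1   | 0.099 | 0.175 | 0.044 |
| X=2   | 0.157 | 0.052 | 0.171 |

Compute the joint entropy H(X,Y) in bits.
2.9144 bits

H(X,Y) = -Σ_{x,y} P(x,y) log₂ P(x,y). Per-cell terms -P(x,y)·log₂P(x,y):
  X=0: 0.47119, 0.26856, 0.12914
  X=1: 0.33031, 0.44005, 0.19828
  X=2: 0.41937, 0.22180, 0.43570
Sum of the 9 terms: H(X,Y) = 2.9144 bits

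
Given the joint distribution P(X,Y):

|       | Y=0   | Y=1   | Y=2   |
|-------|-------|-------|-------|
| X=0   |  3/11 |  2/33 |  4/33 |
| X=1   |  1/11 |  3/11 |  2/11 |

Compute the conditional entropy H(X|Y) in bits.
0.8173 bits

H(X|Y) = H(X,Y) - H(Y)

H(X,Y) = -Σ_{x,y} P(x,y) log₂ P(x,y). Per-cell terms -P(x,y)·log₂P(x,y):
  X=0: 0.51121885, 0.24511480, 0.36901747
  X=1: 0.31449378, 0.51121885, 0.44716939
Sum of the 6 terms: H(X,Y) = 2.3982331 bits

Marginal of Y (column sums):
  P(Y=0) = 3/11 + 1/11 = 4/11
  P(Y=1) = 2/33 + 3/11 = 1/3
  P(Y=2) = 4/33 + 2/11 = 10/33
H(Y) = -[(4/11)·log₂(4/11) + (1/3)·log₂(1/3) + (10/33)·log₂(10/33)]
  = 0.53070241 + 0.52832083 + 0.52195940 = 1.5809826 bits

H(X|Y) = H(X,Y) - H(Y) = 2.3982331 - 1.5809826 = 0.8173 bits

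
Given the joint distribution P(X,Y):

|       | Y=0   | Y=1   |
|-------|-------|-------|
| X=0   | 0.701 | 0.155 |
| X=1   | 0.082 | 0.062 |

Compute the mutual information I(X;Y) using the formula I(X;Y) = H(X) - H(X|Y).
0.0285 bits

I(X;Y) = H(X) - H(X|Y)

Marginal of X (row sums):
  P(X=0) = 0.701 + 0.155 = 0.856
  P(X=1) = 0.082 + 0.062 = 0.144
H(X) = -[0.856·log₂(0.856) + 0.144·log₂(0.144)]
  = 0.1920 + 0.4026 = 0.5946 bits

Marginal of Y (column sums):
  P(Y=0) = 0.701 + 0.082 = 0.783
  P(Y=1) = 0.155 + 0.062 = 0.217
H(X|Y) = Σ_y P(y)·H(X|Y=y):
  Y=0: P(Y=0) = 0.783, P(X|Y=0) = (701/783, 82/783) → H(X|Y=0) = 0.4838
  Y=1: P(Y=1) = 0.217, P(X|Y=1) = (5/7, 2/7) → H(X|Y=1) = 0.8631
H(X|Y) = 0.783·0.4838 + 0.217·0.8631 = 0.5661 bits

I(X;Y) = H(X) - H(X|Y) = 0.5946 - 0.5661 = 0.0285 bits

Cross-check via I(X;Y) = H(X) + H(Y) - H(X,Y): computing H(Y) from the column sums and H(X,Y) from the 4 cells in the same way gives H(Y) = 0.7547 bits and H(X,Y) = 1.3208 bits, so
I(X;Y) = 0.5946 + 0.7547 - 1.3208 = 0.0285 bits ✓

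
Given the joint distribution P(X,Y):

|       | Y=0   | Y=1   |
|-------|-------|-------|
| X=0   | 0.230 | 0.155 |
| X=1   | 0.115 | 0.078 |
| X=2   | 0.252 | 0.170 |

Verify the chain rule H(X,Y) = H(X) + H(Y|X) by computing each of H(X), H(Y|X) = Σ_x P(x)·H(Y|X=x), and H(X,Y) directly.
H(X) = 1.5135 bits, H(Y|X) = 0.9727 bits, H(X,Y) = 2.4862 bits

Marginal of X (row sums):
  P(X=0) = 0.230 + 0.155 = 0.385
  P(X=1) = 0.115 + 0.078 = 0.193
  P(X=2) = 0.252 + 0.170 = 0.422
H(X) = -[0.385·log₂(0.385) + 0.193·log₂(0.193) + 0.422·log₂(0.422)]
  = 0.53017 + 0.45805 + 0.52526 = 1.5135 bits

H(Y|X) = Σ_x P(x)·H(Y|X=x):
  X=0: P(X=0) = 0.385, P(Y|X=0) = (46/77, 31/77) → H(Y|X=0) = 0.97245
  X=1: P(X=1) = 0.193, P(Y|X=1) = (115/193, 78/193) → H(Y|X=1) = 0.97332
  X=2: P(X=2) = 0.422, P(Y|X=2) = (126/211, 85/211) → H(Y|X=2) = 0.97259
H(Y|X) = 0.385·0.97245 + 0.193·0.97332 + 0.422·0.97259 = 0.9727 bits

H(X,Y) = -Σ_{x,y} P(x,y) log₂ P(x,y). Per-cell terms -P(x,y)·log₂P(x,y):
  X=0: 0.48767, 0.41690
  X=1: 0.35883, 0.28707
  X=2: 0.50110, 0.43459
Sum of the 6 terms: H(X,Y) = 2.4862 bits

Chain rule check:
  H(X) + H(Y|X) = 1.5135 + 0.9727 = 2.4862 bits
  H(X,Y) = 2.4862 bits
✓ Chain rule verified.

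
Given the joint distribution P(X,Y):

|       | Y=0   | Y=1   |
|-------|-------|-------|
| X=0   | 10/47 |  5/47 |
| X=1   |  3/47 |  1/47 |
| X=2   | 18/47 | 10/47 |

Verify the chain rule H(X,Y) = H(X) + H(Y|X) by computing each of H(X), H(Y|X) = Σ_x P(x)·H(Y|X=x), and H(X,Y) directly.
H(X) = 1.2735 bits, H(Y|X) = 0.9223 bits, H(X,Y) = 2.1958 bits

Marginal of X (row sums):
  P(X=0) = 10/47 + 5/47 = 15/47
  P(X=1) = 3/47 + 1/47 = 4/47
  P(X=2) = 18/47 + 10/47 = 28/47
H(X) = -[(15/47)·log₂(15/47) + (4/47)·log₂(4/47) + (28/47)·log₂(28/47)]
  = 0.52586 + 0.30252 + 0.44516 = 1.2735 bits

H(Y|X) = Σ_x P(x)·H(Y|X=x):
  X=0: P(X=0) = 15/47, P(Y|X=0) = (2/3, 1/3) → H(Y|X=0) = 0.91830
  X=1: P(X=1) = 4/47, P(Y|X=1) = (3/4, 1/4) → H(Y|X=1) = 0.81128
  X=2: P(X=2) = 28/47, P(Y|X=2) = (9/14, 5/14) → H(Y|X=2) = 0.94029
H(Y|X) = (15/47)·0.91830 + (4/47)·0.81128 + (28/47)·0.94029 = 0.9223 bits

H(X,Y) = -Σ_{x,y} P(x,y) log₂ P(x,y). Per-cell terms -P(x,y)·log₂P(x,y):
  X=0: 0.47503, 0.34390
  X=1: 0.25338, 0.11818
  X=2: 0.53030, 0.47503
Sum of the 6 terms: H(X,Y) = 2.1958 bits

Chain rule check:
  H(X) + H(Y|X) = 1.2735 + 0.9223 = 2.1958 bits
  H(X,Y) = 2.1958 bits
✓ Chain rule verified.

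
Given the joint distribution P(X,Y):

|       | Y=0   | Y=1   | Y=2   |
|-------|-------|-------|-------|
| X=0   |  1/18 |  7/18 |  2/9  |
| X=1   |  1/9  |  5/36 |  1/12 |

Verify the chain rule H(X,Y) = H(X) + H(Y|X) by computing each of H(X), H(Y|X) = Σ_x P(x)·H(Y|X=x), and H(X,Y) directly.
H(X) = 0.9183 bits, H(Y|X) = 1.3720 bits, H(X,Y) = 2.2903 bits

Marginal of X (row sums):
  P(X=0) = 1/18 + 7/18 + 2/9 = 2/3
  P(X=1) = 1/9 + 5/36 + 1/12 = 1/3
H(X) = -[(2/3)·log₂(2/3) + (1/3)·log₂(1/3)]
  = 0.3900 + 0.5283 = 0.9183 bits

H(Y|X) = Σ_x P(x)·H(Y|X=x):
  X=0: P(X=0) = 2/3, P(Y|X=0) = (1/12, 7/12, 1/3) → H(Y|X=0) = 1.2807
  X=1: P(X=1) = 1/3, P(Y|X=1) = (1/3, 5/12, 1/4) → H(Y|X=1) = 1.5546
H(Y|X) = (2/3)·1.2807 + (1/3)·1.5546 = 1.3720 bits

H(X,Y) = -Σ_{x,y} P(x,y) log₂ P(x,y). Per-cell terms -P(x,y)·log₂P(x,y):
  X=0: 0.2317, 0.5299, 0.4822
  X=1: 0.3522, 0.3956, 0.2987
Sum of the 6 terms: H(X,Y) = 2.2903 bits

Chain rule check:
  H(X) + H(Y|X) = 0.9183 + 1.3720 = 2.2903 bits
  H(X,Y) = 2.2903 bits
✓ Chain rule verified.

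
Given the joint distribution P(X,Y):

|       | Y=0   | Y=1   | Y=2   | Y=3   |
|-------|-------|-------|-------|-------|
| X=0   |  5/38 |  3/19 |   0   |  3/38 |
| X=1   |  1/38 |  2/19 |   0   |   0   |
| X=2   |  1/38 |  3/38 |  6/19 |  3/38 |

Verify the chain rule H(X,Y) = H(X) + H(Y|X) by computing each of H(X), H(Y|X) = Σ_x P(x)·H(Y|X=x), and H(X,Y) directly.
H(X) = 1.4157 bits, H(Y|X) = 1.4005 bits, H(X,Y) = 2.8163 bits

Marginal of X (row sums):
  P(X=0) = 5/38 + 3/19 + 0 + 3/38 = 7/19
  P(X=1) = 1/38 + 2/19 + 0 + 0 = 5/38
  P(X=2) = 1/38 + 3/38 + 6/19 + 3/38 = 1/2
H(X) = -[(7/19)·log₂(7/19) + (5/38)·log₂(5/38) + (1/2)·log₂(1/2)]
  = 0.5307 + 0.3850 + 0.5000 = 1.4157 bits

H(Y|X) = Σ_x P(x)·H(Y|X=x):
  X=0: P(X=0) = 7/19, P(Y|X=0) = (5/14, 3/7, 0, 3/14) → H(Y|X=0) = 1.5306
  X=1: P(X=1) = 5/38, P(Y|X=1) = (1/5, 4/5, 0, 0) → H(Y|X=1) = 0.7219
  X=2: P(X=2) = 1/2, P(Y|X=2) = (1/19, 3/19, 12/19, 3/19) → H(Y|X=2) = 1.4832
H(Y|X) = (7/19)·1.5306 + (5/38)·0.7219 + (1/2)·1.4832 = 1.4005 bits

H(X,Y) = -Σ_{x,y} P(x,y) log₂ P(x,y). Per-cell terms -P(x,y)·log₂P(x,y):
  X=0: 0.3850, 0.4205, 0.0000, 0.2892
  X=1: 0.1381, 0.3419, 0.0000, 0.0000
  X=2: 0.1381, 0.2892, 0.5251, 0.2892
  (cells with P = 0 contribute 0)
Sum of the 12 terms: H(X,Y) = 2.8163 bits

Chain rule check:
  H(X) + H(Y|X) = 1.4157 + 1.4005 = 2.8162 bits
  H(X,Y) = 2.8163 bits
✓ Chain rule verified (Δ = 0.0001 is 4-dp rounding noise: each of the three values was rounded independently).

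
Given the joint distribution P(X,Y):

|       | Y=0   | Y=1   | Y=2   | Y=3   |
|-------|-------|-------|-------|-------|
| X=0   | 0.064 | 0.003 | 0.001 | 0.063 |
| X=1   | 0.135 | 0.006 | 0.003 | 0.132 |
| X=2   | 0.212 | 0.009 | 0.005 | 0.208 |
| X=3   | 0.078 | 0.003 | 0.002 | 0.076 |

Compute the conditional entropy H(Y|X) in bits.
1.2018 bits

H(Y|X) = H(X,Y) - H(X)

H(X,Y) = -Σ_{x,y} P(x,y) log₂ P(x,y). Per-cell terms -P(x,y)·log₂P(x,y):
  X=0: 0.253810, 0.025142, 0.009966, 0.251276
  X=1: 0.390011, 0.044285, 0.025142, 0.385624
  X=2: 0.474427, 0.061163, 0.038219, 0.471192
  X=3: 0.287070, 0.025142, 0.017932, 0.282557
Sum of the 16 terms: H(X,Y) = 3.04296 bits

Marginal of X (row sums):
  P(X=0) = 0.064 + 0.003 + 0.001 + 0.063 = 0.131
  P(X=1) = 0.135 + 0.006 + 0.003 + 0.132 = 0.276
  P(X=2) = 0.212 + 0.009 + 0.005 + 0.208 = 0.434
  P(X=3) = 0.078 + 0.003 + 0.002 + 0.076 = 0.159
H(X) = -[0.131·log₂(0.131) + 0.276·log₂(0.276) + 0.434·log₂(0.434) + 0.159·log₂(0.159)]
  = 0.384139 + 0.512604 + 0.522637 + 0.421811 = 1.84119 bits

H(Y|X) = H(X,Y) - H(X) = 3.04296 - 1.84119 = 1.2018 bits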